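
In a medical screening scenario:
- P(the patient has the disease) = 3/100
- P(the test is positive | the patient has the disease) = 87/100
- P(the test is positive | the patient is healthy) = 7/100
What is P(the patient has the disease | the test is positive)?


Using Bayes' theorem:
P(A|B) = P(B|A)·P(A) / P(B)

P(the test is positive) = 87/100 × 3/100 + 7/100 × 97/100
= 261/10000 + 679/10000 = 47/500

P(the patient has the disease|the test is positive) = (261/10000) / (47/500) = 261/940

P(the patient has the disease|the test is positive) = 261/940 ≈ 27.77%


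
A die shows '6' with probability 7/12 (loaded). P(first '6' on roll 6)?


Geometric: P(X=6) = (1-p)^(k-1)×p = (5/12)^5×7/12 = 21875/2985984

P(X=6) = 21875/2985984 ≈ 0.73%


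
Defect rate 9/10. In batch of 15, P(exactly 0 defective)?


Binomial: P(X=0) = C(15,0)×p^0×(1-p)^15
= 1 × 1 × 1/1000000000000000 = 1/1000000000000000

P(X=0) = 1/1000000000000000 ≈ 0.00%


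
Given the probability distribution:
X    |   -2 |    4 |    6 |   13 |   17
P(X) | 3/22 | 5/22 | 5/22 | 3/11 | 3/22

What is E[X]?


E[X] = Σ x·P(X=x)
= (-2)×(3/22) + (4)×(5/22) + (6)×(5/22) + (13)×(3/11) + (17)×(3/22)
= 173/22

E[X] = 173/22


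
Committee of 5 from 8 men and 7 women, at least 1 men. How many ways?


Count by #men:
  1M,4W: C(8,1)×C(7,4)=280
  2M,3W: C(8,2)×C(7,3)=980
  3M,2W: C(8,3)×C(7,2)=1176
  4M,1W: C(8,4)×C(7,1)=490
  5M,0W: C(8,5)×C(7,0)=56
Total = 2982

2982


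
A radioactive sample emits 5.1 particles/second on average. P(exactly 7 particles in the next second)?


Poisson(λ=5.1): P(X=7) = e^(-λ)×λ^k/k!
= e^(-5.1) × 5.1^7 / 7!
≈ 0.006096746566 × 89741.0677851 / 5040 ≈ 0.108557

P(X=7) ≈ 0.108557 ≈ 10.86%


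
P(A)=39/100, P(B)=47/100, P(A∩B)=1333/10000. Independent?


P(A)×P(B) = 1833/10000
P(A∩B) = 1333/10000
Not equal → NOT independent

No, not independent


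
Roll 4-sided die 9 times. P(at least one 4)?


P(no 4)^9 = (3/4)^9 = 19683/262144
P(≥1) = 1 - 19683/262144 = 242461/262144

P = 242461/262144 ≈ 92.49%


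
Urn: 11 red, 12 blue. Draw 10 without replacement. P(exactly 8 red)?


Hypergeometric: C(11,8)×C(12,2)/C(23,10)
= 165×66/1144066 = 495/52003

P(X=8) = 495/52003 ≈ 0.95%


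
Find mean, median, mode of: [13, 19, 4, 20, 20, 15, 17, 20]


Sorted: [4, 13, 15, 17, 19, 20, 20, 20]
Mean = 128/8 = 16
Median = 18
Freq: {13: 1, 19: 1, 4: 1, 20: 3, 15: 1, 17: 1}
Mode: [20]

Mean=16, Median=18, Mode=20


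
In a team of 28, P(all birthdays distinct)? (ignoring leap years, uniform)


P(all different) = Π(365-i)/365 for i=0..27
= (365/365)×(364/365)×...×(338/365)
= 0.345539

P ≈ 0.3455 ≈ 34.55%


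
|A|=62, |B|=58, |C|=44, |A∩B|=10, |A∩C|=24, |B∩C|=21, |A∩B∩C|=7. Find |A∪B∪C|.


|A∪B∪C| = 62+58+44-10-24-21+7 = 116

|A∪B∪C| = 116


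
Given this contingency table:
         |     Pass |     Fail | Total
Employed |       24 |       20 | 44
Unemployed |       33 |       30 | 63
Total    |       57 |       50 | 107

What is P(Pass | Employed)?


P(Pass | Employed) = 24/(24+20) = 24/44 = 6/11

P(Pass|Employed) = 6/11 ≈ 54.55%


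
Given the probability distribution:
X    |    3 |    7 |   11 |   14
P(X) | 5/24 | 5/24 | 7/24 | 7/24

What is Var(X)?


E[X] = 75/8
E[X²] = 2509/24
Var(X) = E[X²] - (E[X])² = 2509/24 - 5625/64 = 3197/192

Var(X) = 3197/192 ≈ 16.6510


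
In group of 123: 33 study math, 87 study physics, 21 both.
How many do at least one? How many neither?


|A∪B| = 33+87-21 = 99
Neither = 123-99 = 24

At least one: 99; Neither: 24


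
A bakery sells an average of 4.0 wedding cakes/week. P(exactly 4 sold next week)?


Poisson(λ=4.0): P(X=4) = e^(-λ)×λ^k/k!
= e^(-4.0) × 4.0^4 / 4!
≈ 0.01831563889 × 256 / 24 ≈ 0.195367

P(X=4) ≈ 0.195367 ≈ 19.54%


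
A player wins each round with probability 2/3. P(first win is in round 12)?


Geometric: P(X=12) = (1-p)^(k-1)×p = (1/3)^11×2/3 = 2/531441

P(X=12) = 2/531441 ≈ 0.00%


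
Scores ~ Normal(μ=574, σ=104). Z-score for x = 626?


z = (x - μ)/σ = (626 - 574)/104 = 0.5

z = 0.5


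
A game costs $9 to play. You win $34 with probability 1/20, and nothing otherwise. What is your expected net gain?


E[gain] = (34-9)×1/20 + (-9)×19/20
= 5/4 - 171/20 = -73/10

Expected net gain = $-73/10 ≈ $-7.30


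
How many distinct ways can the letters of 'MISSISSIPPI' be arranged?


Letters: 11, freq: {'M': 1, 'I': 4, 'S': 4, 'P': 2}
11!/(1!×4!×4!×2!) = 39916800/1152 = 34650

34650


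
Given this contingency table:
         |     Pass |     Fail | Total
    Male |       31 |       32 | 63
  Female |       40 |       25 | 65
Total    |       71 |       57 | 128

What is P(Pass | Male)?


P(Pass | Male) = 31/(31+32) = 31/63

P(Pass|Male) = 31/63 ≈ 49.21%


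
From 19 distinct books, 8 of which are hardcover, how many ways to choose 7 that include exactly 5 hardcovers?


Choose 5 of the 8 hardcovers and 2 of the other 11 books:
C(8,5)×C(11,2) = 56×55 = 3080

3080


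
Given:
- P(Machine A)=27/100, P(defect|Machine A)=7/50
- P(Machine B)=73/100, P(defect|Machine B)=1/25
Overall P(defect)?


P(B) = Σ P(B|Aᵢ)×P(Aᵢ)
  7/50×27/100 = 189/5000
  1/25×73/100 = 73/2500
Sum = 67/1000

P(defect) = 67/1000 ≈ 6.70%


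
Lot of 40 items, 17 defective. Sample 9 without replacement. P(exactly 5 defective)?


Hypergeometric: C(17,5)×C(23,4)/C(40,9)
= 6188×8855/273438880 = 1127/5624

P(X=5) = 1127/5624 ≈ 20.04%


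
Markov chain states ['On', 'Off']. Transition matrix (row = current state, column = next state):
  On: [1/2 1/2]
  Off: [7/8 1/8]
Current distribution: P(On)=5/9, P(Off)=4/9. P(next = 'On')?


P(next=On) = Σᵢ P(now=i)×P(i→On)
= 5/9×1/2 + 4/9×7/8
= 5/18 + 7/18 = 2/3

P = 2/3 ≈ 0.6667


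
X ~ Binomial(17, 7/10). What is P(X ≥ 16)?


P(X ≥ 16) = Σ P(X=i) for i=16..17
P(X=16) = 1694879459049651/100000000000000000
P(X=17) = 232630513987207/100000000000000000
Sum = 963754986518429/50000000000000000

P(X ≥ 16) = 963754986518429/50000000000000000 ≈ 1.93%


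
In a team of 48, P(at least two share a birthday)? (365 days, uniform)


P(all different) = Π(365-i)/365 for i=0..47
= 0.039402
P(match) = 1 - 0.039402 = 0.960598

P ≈ 0.9606 ≈ 96.06%


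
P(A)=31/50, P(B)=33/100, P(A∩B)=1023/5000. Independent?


P(A)×P(B) = 1023/5000
P(A∩B) = 1023/5000
Equal ✓ → Independent

Yes, independent


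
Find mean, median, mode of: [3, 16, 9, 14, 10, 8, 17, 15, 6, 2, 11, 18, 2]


Sorted: [2, 2, 3, 6, 8, 9, 10, 11, 14, 15, 16, 17, 18]
Mean = 131/13
Median = 10
Freq: {3: 1, 16: 1, 9: 1, 14: 1, 10: 1, 8: 1, 17: 1, 15: 1, 6: 1, 2: 2, 11: 1, 18: 1}
Mode: [2]

Mean=131/13, Median=10, Mode=2


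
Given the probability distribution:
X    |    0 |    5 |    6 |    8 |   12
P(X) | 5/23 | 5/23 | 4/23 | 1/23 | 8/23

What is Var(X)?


E[X] = 153/23
E[X²] = 1485/23
Var(X) = E[X²] - (E[X])² = 1485/23 - 23409/529 = 10746/529

Var(X) = 10746/529 ≈ 20.3138


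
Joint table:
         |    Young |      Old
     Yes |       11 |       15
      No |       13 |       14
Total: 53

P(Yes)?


P(Yes) = (11+15)/53 = 26/53

P(Yes) = 26/53 ≈ 49.06%


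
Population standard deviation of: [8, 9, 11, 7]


Mean = 35/4
  (8-35/4)²=9/16
  (9-35/4)²=1/16
  (11-35/4)²=81/16
  (7-35/4)²=49/16
Σ(x-μ)² = 35/4
σ² = (35/4)/4 = 35/16

σ = √(35/16) ≈ 1.4790


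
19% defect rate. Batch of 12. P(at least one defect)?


P(all good) = (81/100)^12 = 79766443076872509863361/1000000000000000000000000
P(≥1 defect) = 920233556923127490136639/1000000000000000000000000

P = 920233556923127490136639/1000000000000000000000000 ≈ 92.02%


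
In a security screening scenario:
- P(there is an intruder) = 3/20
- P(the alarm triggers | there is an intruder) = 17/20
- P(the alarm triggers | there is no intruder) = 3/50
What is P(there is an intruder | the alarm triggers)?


Using Bayes' theorem:
P(A|B) = P(B|A)·P(A) / P(B)

P(the alarm triggers) = 17/20 × 3/20 + 3/50 × 17/20
= 51/400 + 51/1000 = 357/2000

P(there is an intruder|the alarm triggers) = (51/400) / (357/2000) = 5/7

P(there is an intruder|the alarm triggers) = 5/7 ≈ 71.43%


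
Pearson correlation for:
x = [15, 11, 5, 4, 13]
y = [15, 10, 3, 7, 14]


n=5, Σx=48, Σy=49, Σxy=560, Σx²=556, Σy²=579
r = (5×560 - 48×49)/√((5×556 - 48²)(5×579 - 49²))
= 448/√(476×494) = 448/√235144 ≈ 448/484.9165 ≈ 0.9239

r ≈ 0.9239


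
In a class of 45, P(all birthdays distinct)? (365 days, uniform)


P(all different) = Π(365-i)/365 for i=0..44
= (365/365)×(364/365)×...×(321/365)
= 0.059024

P ≈ 0.0590 ≈ 5.90%


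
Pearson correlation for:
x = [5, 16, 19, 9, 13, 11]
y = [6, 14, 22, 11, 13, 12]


n=6, Σx=73, Σy=78, Σxy=1072, Σx²=1013, Σy²=1150
r = (6×1072 - 73×78)/√((6×1013 - 73²)(6×1150 - 78²))
= 738/√(749×816) = 738/√611184 ≈ 738/781.7826 ≈ 0.9440

r ≈ 0.9440


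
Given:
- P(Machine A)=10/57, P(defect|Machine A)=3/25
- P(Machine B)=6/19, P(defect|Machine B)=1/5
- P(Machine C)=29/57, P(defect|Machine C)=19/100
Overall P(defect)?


P(B) = Σ P(B|Aᵢ)×P(Aᵢ)
  3/25×10/57 = 2/95
  1/5×6/19 = 6/95
  19/100×29/57 = 29/300
Sum = 1031/5700

P(defect) = 1031/5700 ≈ 18.09%


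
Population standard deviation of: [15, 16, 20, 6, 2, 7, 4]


Mean = 70/7 = 10
  (15-10)²=25
  (16-10)²=36
  (20-10)²=100
  (6-10)²=16
  (2-10)²=64
  (7-10)²=9
  (4-10)²=36
Σ(x-μ)² = 286
σ² = 286/7

σ = √(286/7) ≈ 6.3920


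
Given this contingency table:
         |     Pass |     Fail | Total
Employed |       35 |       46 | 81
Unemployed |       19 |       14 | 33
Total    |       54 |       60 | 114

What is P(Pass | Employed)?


P(Pass | Employed) = 35/(35+46) = 35/81

P(Pass|Employed) = 35/81 ≈ 43.21%


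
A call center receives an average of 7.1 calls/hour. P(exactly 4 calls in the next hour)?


Poisson(λ=7.1): P(X=4) = e^(-λ)×λ^k/k!
= e^(-7.1) × 7.1^4 / 4!
≈ 0.0008251049233 × 2541.1681 / 24 ≈ 0.087364

P(X=4) ≈ 0.087364 ≈ 8.74%


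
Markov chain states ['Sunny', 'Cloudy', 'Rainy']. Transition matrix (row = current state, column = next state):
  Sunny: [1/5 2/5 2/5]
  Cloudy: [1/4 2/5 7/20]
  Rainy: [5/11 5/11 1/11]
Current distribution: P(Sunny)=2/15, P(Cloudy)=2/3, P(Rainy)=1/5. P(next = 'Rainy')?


P(next=Rainy) = Σᵢ P(now=i)×P(i→Rainy)
= 2/15×2/5 + 2/3×7/20 + 1/5×1/11
= 4/75 + 7/30 + 1/55 = 503/1650

P = 503/1650 ≈ 0.3048


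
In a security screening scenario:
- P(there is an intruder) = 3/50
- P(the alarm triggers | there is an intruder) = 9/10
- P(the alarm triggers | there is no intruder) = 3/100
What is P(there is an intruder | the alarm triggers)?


Using Bayes' theorem:
P(A|B) = P(B|A)·P(A) / P(B)

P(the alarm triggers) = 9/10 × 3/50 + 3/100 × 47/50
= 27/500 + 141/5000 = 411/5000

P(there is an intruder|the alarm triggers) = (27/500) / (411/5000) = 90/137

P(there is an intruder|the alarm triggers) = 90/137 ≈ 65.69%


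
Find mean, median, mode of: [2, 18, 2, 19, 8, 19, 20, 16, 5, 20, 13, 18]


Sorted: [2, 2, 5, 8, 13, 16, 18, 18, 19, 19, 20, 20]
Mean = 160/12 = 40/3
Median = 17
Freq: {2: 2, 18: 2, 19: 2, 8: 1, 20: 2, 16: 1, 5: 1, 13: 1}
Mode: [2, 18, 19, 20]

Mean=40/3, Median=17, Mode=[2, 18, 19, 20]


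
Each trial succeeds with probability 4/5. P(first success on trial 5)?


Geometric: P(X=5) = (1-p)^(k-1)×p = (1/5)^4×4/5 = 4/3125

P(X=5) = 4/3125 ≈ 0.13%


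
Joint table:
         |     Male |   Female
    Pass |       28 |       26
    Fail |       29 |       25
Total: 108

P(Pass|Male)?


P(Pass|Male) = 28/(28+29) = 28/57

P = 28/57 ≈ 49.12%


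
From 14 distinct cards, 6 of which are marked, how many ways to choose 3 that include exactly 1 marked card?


Choose 1 of the 6 marked cards and 2 of the other 8 cards:
C(6,1)×C(8,2) = 6×28 = 168

168


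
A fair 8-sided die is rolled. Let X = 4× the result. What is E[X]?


E[die] = (1+8)/2 = 9/2
E[X] = 4 × 9/2 = 18

E[X] = 18


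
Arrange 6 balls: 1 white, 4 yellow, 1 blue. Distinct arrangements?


6!/(1!×4!×1!) = 30

30


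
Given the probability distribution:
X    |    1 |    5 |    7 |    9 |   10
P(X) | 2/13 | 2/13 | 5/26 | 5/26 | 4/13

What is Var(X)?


E[X] = 92/13
E[X²] = 777/13
Var(X) = E[X²] - (E[X])² = 777/13 - 8464/169 = 1637/169

Var(X) = 1637/169 ≈ 9.6864


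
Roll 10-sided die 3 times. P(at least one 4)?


P(no 4)^3 = (9/10)^3 = 729/1000
P(≥1) = 1 - 729/1000 = 271/1000

P = 271/1000 ≈ 27.10%


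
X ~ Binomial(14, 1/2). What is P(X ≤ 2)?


P(X ≤ 2) = Σ P(X=i) for i=0..2
P(X=0) = 1/16384
P(X=1) = 7/8192
P(X=2) = 91/16384
Sum = 53/8192

P(X ≤ 2) = 53/8192 ≈ 0.65%


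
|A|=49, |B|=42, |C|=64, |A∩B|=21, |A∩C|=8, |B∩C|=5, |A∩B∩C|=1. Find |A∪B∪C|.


|A∪B∪C| = 49+42+64-21-8-5+1 = 122

|A∪B∪C| = 122


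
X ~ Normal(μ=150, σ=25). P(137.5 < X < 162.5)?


z₁=(137.5-150)/25=-0.5, z₂=(162.5-150)/25=0.5
P = Φ(0.5) - Φ(-0.5) = 0.691462 - 0.308538 = 0.382924 ≈ 0.3829

P(137.5 < X < 162.5) ≈ 0.3829


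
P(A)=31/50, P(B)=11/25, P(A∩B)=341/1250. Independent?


P(A)×P(B) = 341/1250
P(A∩B) = 341/1250
Equal ✓ → Independent

Yes, independent


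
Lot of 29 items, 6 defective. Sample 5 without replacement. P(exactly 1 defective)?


Hypergeometric: C(6,1)×C(23,4)/C(29,5)
= 6×8855/118755 = 506/1131

P(X=1) = 506/1131 ≈ 44.74%


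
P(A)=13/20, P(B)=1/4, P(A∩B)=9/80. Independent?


P(A)×P(B) = 13/80
P(A∩B) = 9/80
Not equal → NOT independent

No, not independent


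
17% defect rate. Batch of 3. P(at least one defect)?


P(all good) = (83/100)^3 = 571787/1000000
P(≥1 defect) = 428213/1000000

P = 428213/1000000 ≈ 42.82%


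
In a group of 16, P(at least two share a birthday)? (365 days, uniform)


P(all different) = Π(365-i)/365 for i=0..15
= 0.716396
P(match) = 1 - 0.716396 = 0.283604

P ≈ 0.2836 ≈ 28.36%


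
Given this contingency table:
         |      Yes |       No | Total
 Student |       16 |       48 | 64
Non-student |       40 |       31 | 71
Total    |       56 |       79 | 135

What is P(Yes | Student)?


P(Yes | Student) = 16/(16+48) = 16/64 = 1/4

P(Yes|Student) = 1/4 ≈ 25.00%


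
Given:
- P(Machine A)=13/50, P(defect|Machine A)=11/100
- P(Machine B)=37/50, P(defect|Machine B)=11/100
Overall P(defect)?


P(B) = Σ P(B|Aᵢ)×P(Aᵢ)
  11/100×13/50 = 143/5000
  11/100×37/50 = 407/5000
Sum = 11/100

P(defect) = 11/100 ≈ 11.00%


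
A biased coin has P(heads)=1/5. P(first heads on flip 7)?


Geometric: P(X=7) = (1-p)^(k-1)×p = (4/5)^6×1/5 = 4096/78125

P(X=7) = 4096/78125 ≈ 5.24%


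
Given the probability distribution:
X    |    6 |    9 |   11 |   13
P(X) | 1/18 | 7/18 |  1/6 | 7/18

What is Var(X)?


E[X] = 193/18
E[X²] = 2149/18
Var(X) = E[X²] - (E[X])² = 2149/18 - 37249/324 = 1433/324

Var(X) = 1433/324 ≈ 4.4228


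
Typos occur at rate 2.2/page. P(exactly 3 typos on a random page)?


Poisson(λ=2.2): P(X=3) = e^(-λ)×λ^k/k!
= e^(-2.2) × 2.2^3 / 3!
≈ 0.1108031584 × 10.648 / 6 ≈ 0.196639

P(X=3) ≈ 0.196639 ≈ 19.66%


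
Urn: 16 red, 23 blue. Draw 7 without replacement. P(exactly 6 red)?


Hypergeometric: C(16,6)×C(23,1)/C(39,7)
= 8008×23/15380937 = 1288/107559

P(X=6) = 1288/107559 ≈ 1.20%


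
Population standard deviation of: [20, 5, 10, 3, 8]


Mean = 46/5
  (20-46/5)²=2916/25
  (5-46/5)²=441/25
  (10-46/5)²=16/25
  (3-46/5)²=961/25
  (8-46/5)²=36/25
Σ(x-μ)² = 874/5
σ² = (874/5)/5 = 874/25

σ = √(874/25) ≈ 5.9127


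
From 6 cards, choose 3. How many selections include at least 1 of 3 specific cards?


Complement: C(6,3) - C(3,3) = 20 - 1 = 19

19


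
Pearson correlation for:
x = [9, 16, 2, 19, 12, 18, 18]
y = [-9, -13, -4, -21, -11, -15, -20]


n=7, Σx=94, Σy=-93, Σxy=-1458, Σx²=1494, Σy²=1453
r = (7×(-1458) - 94×(-93))/√((7×1494 - 94²)(7×1453 - (-93)²))
= -1464/√(1622×1522) = -1464/√2468684 ≈ -1464/1571.2046 ≈ -0.9318

r ≈ -0.9318


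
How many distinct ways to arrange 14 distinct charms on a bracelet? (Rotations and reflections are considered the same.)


Free circular arrangements: rotations and reflections both identified.
(n-1)!/2 = 13!/2 = 6227020800/2 = 3113510400

3113510400


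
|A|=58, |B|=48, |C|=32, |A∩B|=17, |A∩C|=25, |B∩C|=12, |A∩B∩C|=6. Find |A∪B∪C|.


|A∪B∪C| = 58+48+32-17-25-12+6 = 90

|A∪B∪C| = 90


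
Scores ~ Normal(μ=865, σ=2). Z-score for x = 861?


z = (x - μ)/σ = (861 - 865)/2 = -2.0

z = -2.0


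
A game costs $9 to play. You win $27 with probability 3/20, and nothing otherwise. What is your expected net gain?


E[gain] = (27-9)×3/20 + (-9)×17/20
= 27/10 - 153/20 = -99/20

Expected net gain = $-99/20 ≈ $-4.95


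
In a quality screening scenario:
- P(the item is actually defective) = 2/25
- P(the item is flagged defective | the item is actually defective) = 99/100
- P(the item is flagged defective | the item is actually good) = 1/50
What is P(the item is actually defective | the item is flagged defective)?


Using Bayes' theorem:
P(A|B) = P(B|A)·P(A) / P(B)

P(the item is flagged defective) = 99/100 × 2/25 + 1/50 × 23/25
= 99/1250 + 23/1250 = 61/625

P(the item is actually defective|the item is flagged defective) = (99/1250) / (61/625) = 99/122

P(the item is actually defective|the item is flagged defective) = 99/122 ≈ 81.15%


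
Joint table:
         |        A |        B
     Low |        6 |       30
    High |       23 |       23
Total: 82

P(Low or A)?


P(Low∨A) = P(Low) + P(A) - P(Low∧A)
= (36 + 29 - 6)/82 = 59/82

P = 59/82 ≈ 71.95%


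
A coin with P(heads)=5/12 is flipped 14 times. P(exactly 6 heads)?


Binomial: P(X=6) = C(14,6)×p^6×(1-p)^8
= 3003 × 15625/2985984 × 5764801/429981696 = 90165090640625/427972821516288

P(X=6) = 90165090640625/427972821516288 ≈ 21.07%


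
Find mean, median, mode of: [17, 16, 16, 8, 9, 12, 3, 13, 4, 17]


Sorted: [3, 4, 8, 9, 12, 13, 16, 16, 17, 17]
Mean = 115/10 = 23/2
Median = 25/2
Freq: {17: 2, 16: 2, 8: 1, 9: 1, 12: 1, 3: 1, 13: 1, 4: 1}
Mode: [16, 17]

Mean=23/2, Median=25/2, Mode=[16, 17]


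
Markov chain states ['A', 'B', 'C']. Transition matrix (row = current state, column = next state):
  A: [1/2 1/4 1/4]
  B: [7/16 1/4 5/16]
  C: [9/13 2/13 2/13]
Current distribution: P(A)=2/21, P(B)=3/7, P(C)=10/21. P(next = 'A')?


P(next=A) = Σᵢ P(now=i)×P(i→A)
= 2/21×1/2 + 3/7×7/16 + 10/21×9/13
= 1/21 + 3/16 + 30/91 = 2467/4368

P = 2467/4368 ≈ 0.5648


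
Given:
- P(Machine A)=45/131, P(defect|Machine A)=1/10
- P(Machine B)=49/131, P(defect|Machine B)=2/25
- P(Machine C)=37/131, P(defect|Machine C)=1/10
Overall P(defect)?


P(B) = Σ P(B|Aᵢ)×P(Aᵢ)
  1/10×45/131 = 9/262
  2/25×49/131 = 98/3275
  1/10×37/131 = 37/1310
Sum = 303/3275

P(defect) = 303/3275 ≈ 9.25%


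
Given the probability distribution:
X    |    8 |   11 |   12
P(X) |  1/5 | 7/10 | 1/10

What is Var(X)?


E[X] = 21/2
E[X²] = 1119/10
Var(X) = E[X²] - (E[X])² = 1119/10 - 441/4 = 33/20

Var(X) = 33/20 ≈ 1.6500


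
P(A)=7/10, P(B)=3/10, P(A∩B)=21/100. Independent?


P(A)×P(B) = 21/100
P(A∩B) = 21/100
Equal ✓ → Independent

Yes, independent


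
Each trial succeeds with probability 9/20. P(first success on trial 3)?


Geometric: P(X=3) = (1-p)^(k-1)×p = (11/20)^2×9/20 = 1089/8000

P(X=3) = 1089/8000 ≈ 13.61%


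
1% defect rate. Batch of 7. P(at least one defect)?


P(all good) = (99/100)^7 = 93206534790699/100000000000000
P(≥1 defect) = 6793465209301/100000000000000

P = 6793465209301/100000000000000 ≈ 6.79%


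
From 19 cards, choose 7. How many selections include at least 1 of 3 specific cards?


Complement: C(19,7) - C(16,7) = 50388 - 11440 = 38948

38948


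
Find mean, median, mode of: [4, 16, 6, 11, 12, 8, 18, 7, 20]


Sorted: [4, 6, 7, 8, 11, 12, 16, 18, 20]
Mean = 102/9 = 34/3
Median = 11
Freq: {4: 1, 16: 1, 6: 1, 11: 1, 12: 1, 8: 1, 18: 1, 7: 1, 20: 1}
Mode: No mode

Mean=34/3, Median=11, Mode=No mode


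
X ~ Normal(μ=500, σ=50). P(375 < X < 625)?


z₁=(375-500)/50=-2.5, z₂=(625-500)/50=2.5
P = Φ(2.5) - Φ(-2.5) = 0.993790 - 0.006210 = 0.987580 ≈ 0.9876

P(375 < X < 625) ≈ 0.9876


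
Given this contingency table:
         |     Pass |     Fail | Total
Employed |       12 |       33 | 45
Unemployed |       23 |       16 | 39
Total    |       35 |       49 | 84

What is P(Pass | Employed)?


P(Pass | Employed) = 12/(12+33) = 12/45 = 4/15

P(Pass|Employed) = 4/15 ≈ 26.67%


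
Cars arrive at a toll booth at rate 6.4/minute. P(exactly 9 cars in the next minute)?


Poisson(λ=6.4): P(X=9) = e^(-λ)×λ^k/k!
= e^(-6.4) × 6.4^9 / 9!
≈ 0.001661557273 × 18014398.5095 / 362880 ≈ 0.082484

P(X=9) ≈ 0.082484 ≈ 8.25%


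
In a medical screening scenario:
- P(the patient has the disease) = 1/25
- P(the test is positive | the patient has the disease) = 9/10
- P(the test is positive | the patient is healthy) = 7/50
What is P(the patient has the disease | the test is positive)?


Using Bayes' theorem:
P(A|B) = P(B|A)·P(A) / P(B)

P(the test is positive) = 9/10 × 1/25 + 7/50 × 24/25
= 9/250 + 84/625 = 213/1250

P(the patient has the disease|the test is positive) = (9/250) / (213/1250) = 15/71

P(the patient has the disease|the test is positive) = 15/71 ≈ 21.13%


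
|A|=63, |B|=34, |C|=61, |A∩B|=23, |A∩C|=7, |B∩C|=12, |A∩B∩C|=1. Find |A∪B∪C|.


|A∪B∪C| = 63+34+61-23-7-12+1 = 117

|A∪B∪C| = 117


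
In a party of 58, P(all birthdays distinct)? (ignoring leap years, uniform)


P(all different) = Π(365-i)/365 for i=0..57
= (365/365)×(364/365)×...×(308/365)
= 0.008335

P ≈ 0.0083 ≈ 0.83%


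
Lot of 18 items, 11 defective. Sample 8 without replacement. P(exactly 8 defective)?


Hypergeometric: C(11,8)×C(7,0)/C(18,8)
= 165×1/43758 = 5/1326

P(X=8) = 5/1326 ≈ 0.38%


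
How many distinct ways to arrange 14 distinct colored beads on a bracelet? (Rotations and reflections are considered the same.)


Free circular arrangements: rotations and reflections both identified.
(n-1)!/2 = 13!/2 = 6227020800/2 = 3113510400

3113510400


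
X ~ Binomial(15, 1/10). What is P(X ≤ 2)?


P(X ≤ 2) = Σ P(X=i) for i=0..2
P(X=0) = 205891132094649/1000000000000000
P(X=1) = 68630377364883/200000000000000
P(X=2) = 53379182394909/200000000000000
Sum = 815938930893609/1000000000000000

P(X ≤ 2) = 815938930893609/1000000000000000 ≈ 81.59%


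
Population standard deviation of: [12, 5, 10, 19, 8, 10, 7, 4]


Mean = 75/8
  (12-75/8)²=441/64
  (5-75/8)²=1225/64
  (10-75/8)²=25/64
  (19-75/8)²=5929/64
  (8-75/8)²=121/64
  (10-75/8)²=25/64
  (7-75/8)²=361/64
  (4-75/8)²=1849/64
Σ(x-μ)² = 1247/8
σ² = (1247/8)/8 = 1247/64

σ = √(1247/64) ≈ 4.4141


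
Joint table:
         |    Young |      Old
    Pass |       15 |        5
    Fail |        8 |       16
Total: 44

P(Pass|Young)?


P(Pass|Young) = 15/(15+8) = 15/23

P = 15/23 ≈ 65.22%


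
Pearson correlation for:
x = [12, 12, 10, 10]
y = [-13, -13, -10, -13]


n=4, Σx=44, Σy=-49, Σxy=-542, Σx²=488, Σy²=607
r = (4×(-542) - 44×(-49))/√((4×488 - 44²)(4×607 - (-49)²))
= -12/√(16×27) = -12/√432 ≈ -12/20.7846 ≈ -0.5774

r ≈ -0.5774


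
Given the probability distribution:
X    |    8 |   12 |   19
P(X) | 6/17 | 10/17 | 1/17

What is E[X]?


E[X] = Σ x·P(X=x)
= (8)×(6/17) + (12)×(10/17) + (19)×(1/17)
= 11

E[X] = 11


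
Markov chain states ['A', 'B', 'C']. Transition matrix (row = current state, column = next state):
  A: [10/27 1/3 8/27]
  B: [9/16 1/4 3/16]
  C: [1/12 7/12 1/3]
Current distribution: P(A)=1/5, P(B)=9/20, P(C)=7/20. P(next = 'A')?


P(next=A) = Σᵢ P(now=i)×P(i→A)
= 1/5×10/27 + 9/20×9/16 + 7/20×1/12
= 2/27 + 81/320 + 7/240 = 3079/8640

P = 3079/8640 ≈ 0.3564


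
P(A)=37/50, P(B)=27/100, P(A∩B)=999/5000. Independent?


P(A)×P(B) = 999/5000
P(A∩B) = 999/5000
Equal ✓ → Independent

Yes, independent


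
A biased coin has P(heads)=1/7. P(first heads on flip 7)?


Geometric: P(X=7) = (1-p)^(k-1)×p = (6/7)^6×1/7 = 46656/823543

P(X=7) = 46656/823543 ≈ 5.67%


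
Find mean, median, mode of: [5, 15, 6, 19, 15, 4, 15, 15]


Sorted: [4, 5, 6, 15, 15, 15, 15, 19]
Mean = 94/8 = 47/4
Median = 15
Freq: {5: 1, 15: 4, 6: 1, 19: 1, 4: 1}
Mode: [15]

Mean=47/4, Median=15, Mode=15


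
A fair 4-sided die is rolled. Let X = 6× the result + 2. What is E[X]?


E[die] = (1+4)/2 = 5/2
E[X] = 6×5/2 + 2 = 17

E[X] = 17


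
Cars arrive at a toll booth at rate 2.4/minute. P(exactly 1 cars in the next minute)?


Poisson(λ=2.4): P(X=1) = e^(-λ)×λ^k/k!
= e^(-2.4) × 2.4^1 / 1!
≈ 0.09071795329 × 2.4 / 1 ≈ 0.217723

P(X=1) ≈ 0.217723 ≈ 21.77%


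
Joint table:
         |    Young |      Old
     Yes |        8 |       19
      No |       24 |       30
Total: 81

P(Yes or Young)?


P(Yes∨Young) = P(Yes) + P(Young) - P(Yes∧Young)
= (27 + 32 - 8)/81 = 51/81 = 17/27

P = 17/27 ≈ 62.96%


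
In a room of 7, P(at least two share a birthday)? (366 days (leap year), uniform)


P(all different) = Π(366-i)/366 for i=0..6
= 0.943914
P(match) = 1 - 0.943914 = 0.056086

P ≈ 0.0561 ≈ 5.61%


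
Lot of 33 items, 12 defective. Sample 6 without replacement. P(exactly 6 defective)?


Hypergeometric: C(12,6)×C(21,0)/C(33,6)
= 924×1/1107568 = 3/3596

P(X=6) = 3/3596 ≈ 0.08%


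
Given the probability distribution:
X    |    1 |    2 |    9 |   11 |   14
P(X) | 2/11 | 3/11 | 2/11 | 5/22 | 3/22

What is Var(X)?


E[X] = 149/22
E[X²] = 1545/22
Var(X) = E[X²] - (E[X])² = 1545/22 - 22201/484 = 11789/484

Var(X) = 11789/484 ≈ 24.3574


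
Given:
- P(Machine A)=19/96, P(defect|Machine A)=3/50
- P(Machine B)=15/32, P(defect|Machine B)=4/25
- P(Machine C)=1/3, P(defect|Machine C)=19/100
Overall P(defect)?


P(B) = Σ P(B|Aᵢ)×P(Aᵢ)
  3/50×19/96 = 19/1600
  4/25×15/32 = 3/40
  19/100×1/3 = 19/300
Sum = 721/4800

P(defect) = 721/4800 ≈ 15.02%


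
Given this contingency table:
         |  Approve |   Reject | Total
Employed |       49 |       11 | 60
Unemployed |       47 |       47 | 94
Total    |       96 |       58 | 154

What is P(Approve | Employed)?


P(Approve | Employed) = 49/(49+11) = 49/60

P(Approve|Employed) = 49/60 ≈ 81.67%


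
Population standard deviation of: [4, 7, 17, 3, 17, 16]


Mean = 64/6 = 32/3
  (4-32/3)²=400/9
  (7-32/3)²=121/9
  (17-32/3)²=361/9
  (3-32/3)²=529/9
  (17-32/3)²=361/9
  (16-32/3)²=256/9
Σ(x-μ)² = 676/3
σ² = (676/3)/6 = 338/9

σ = √(338/9) ≈ 6.1283


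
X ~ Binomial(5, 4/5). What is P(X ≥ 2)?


P(X ≥ 2) = Σ P(X=i) for i=2..5
P(X=2) = 32/625
P(X=3) = 128/625
P(X=4) = 256/625
P(X=5) = 1024/3125
Sum = 3104/3125

P(X ≥ 2) = 3104/3125 ≈ 99.33%


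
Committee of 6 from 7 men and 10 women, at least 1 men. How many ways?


Count by #men:
  1M,5W: C(7,1)×C(10,5)=1764
  2M,4W: C(7,2)×C(10,4)=4410
  3M,3W: C(7,3)×C(10,3)=4200
  4M,2W: C(7,4)×C(10,2)=1575
  5M,1W: C(7,5)×C(10,1)=210
  6M,0W: C(7,6)×C(10,0)=7
Total = 12166

12166


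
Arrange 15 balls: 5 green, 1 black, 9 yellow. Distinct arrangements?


15!/(5!×1!×9!) = 30030

30030


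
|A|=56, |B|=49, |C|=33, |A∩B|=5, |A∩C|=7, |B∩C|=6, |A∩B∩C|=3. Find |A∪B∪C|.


|A∪B∪C| = 56+49+33-5-7-6+3 = 123

|A∪B∪C| = 123


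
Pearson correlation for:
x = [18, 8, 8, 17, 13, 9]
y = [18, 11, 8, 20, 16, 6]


n=6, Σx=73, Σy=79, Σxy=1078, Σx²=991, Σy²=1201
r = (6×1078 - 73×79)/√((6×991 - 73²)(6×1201 - 79²))
= 701/√(617×965) = 701/√595405 ≈ 701/771.6249 ≈ 0.9085

r ≈ 0.9085


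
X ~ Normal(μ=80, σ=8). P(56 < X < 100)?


z₁=(56-80)/8=-3.0, z₂=(100-80)/8=2.5
P = Φ(2.5) - Φ(-3.0) = 0.993790 - 0.001350 = 0.992440 ≈ 0.9924

P(56 < X < 100) ≈ 0.9924


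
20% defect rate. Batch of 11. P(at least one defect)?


P(all good) = (4/5)^11 = 4194304/48828125
P(≥1 defect) = 44633821/48828125

P = 44633821/48828125 ≈ 91.41%


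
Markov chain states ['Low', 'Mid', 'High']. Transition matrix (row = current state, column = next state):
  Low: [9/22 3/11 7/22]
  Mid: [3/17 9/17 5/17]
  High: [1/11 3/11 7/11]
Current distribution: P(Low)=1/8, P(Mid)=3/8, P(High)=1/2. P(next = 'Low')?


P(next=Low) = Σᵢ P(now=i)×P(i→Low)
= 1/8×9/22 + 3/8×3/17 + 1/2×1/11
= 9/176 + 9/136 + 1/22 = 487/2992

P = 487/2992 ≈ 0.1628


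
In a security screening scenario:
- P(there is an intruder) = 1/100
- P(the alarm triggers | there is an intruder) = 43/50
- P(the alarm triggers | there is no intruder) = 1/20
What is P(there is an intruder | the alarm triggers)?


Using Bayes' theorem:
P(A|B) = P(B|A)·P(A) / P(B)

P(the alarm triggers) = 43/50 × 1/100 + 1/20 × 99/100
= 43/5000 + 99/2000 = 581/10000

P(there is an intruder|the alarm triggers) = (43/5000) / (581/10000) = 86/581

P(there is an intruder|the alarm triggers) = 86/581 ≈ 14.80%


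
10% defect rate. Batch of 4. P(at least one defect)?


P(all good) = (9/10)^4 = 6561/10000
P(≥1 defect) = 3439/10000

P = 3439/10000 ≈ 34.39%


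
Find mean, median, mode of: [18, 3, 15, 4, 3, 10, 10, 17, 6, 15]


Sorted: [3, 3, 4, 6, 10, 10, 15, 15, 17, 18]
Mean = 101/10
Median = 10
Freq: {18: 1, 3: 2, 15: 2, 4: 1, 10: 2, 17: 1, 6: 1}
Mode: [3, 10, 15]

Mean=101/10, Median=10, Mode=[3, 10, 15]


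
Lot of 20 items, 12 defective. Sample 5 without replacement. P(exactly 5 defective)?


Hypergeometric: C(12,5)×C(8,0)/C(20,5)
= 792×1/15504 = 33/646

P(X=5) = 33/646 ≈ 5.11%


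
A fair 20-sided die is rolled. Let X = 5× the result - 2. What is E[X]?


E[die] = (1+20)/2 = 21/2
E[X] = 5×21/2 - 2 = 101/2

E[X] = 101/2


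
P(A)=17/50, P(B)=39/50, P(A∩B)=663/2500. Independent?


P(A)×P(B) = 663/2500
P(A∩B) = 663/2500
Equal ✓ → Independent

Yes, independent


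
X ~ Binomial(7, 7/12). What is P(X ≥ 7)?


P(X ≥ 7) = Σ P(X=i) for i=7..7
P(X=7) = 823543/35831808
Sum = 823543/35831808

P(X ≥ 7) = 823543/35831808 ≈ 2.30%


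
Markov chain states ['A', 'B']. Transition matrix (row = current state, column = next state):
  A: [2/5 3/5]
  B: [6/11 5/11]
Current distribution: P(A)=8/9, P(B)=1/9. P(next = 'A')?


P(next=A) = Σᵢ P(now=i)×P(i→A)
= 8/9×2/5 + 1/9×6/11
= 16/45 + 2/33 = 206/495

P = 206/495 ≈ 0.4162


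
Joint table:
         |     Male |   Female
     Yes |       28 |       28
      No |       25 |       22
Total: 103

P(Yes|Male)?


P(Yes|Male) = 28/(28+25) = 28/53

P = 28/53 ≈ 52.83%


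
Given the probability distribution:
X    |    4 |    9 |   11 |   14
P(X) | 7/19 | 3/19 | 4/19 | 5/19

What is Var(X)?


E[X] = 169/19
E[X²] = 1819/19
Var(X) = E[X²] - (E[X])² = 1819/19 - 28561/361 = 6000/361

Var(X) = 6000/361 ≈ 16.6205


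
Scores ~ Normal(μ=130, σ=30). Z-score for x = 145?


z = (x - μ)/σ = (145 - 130)/30 = 0.5

z = 0.5


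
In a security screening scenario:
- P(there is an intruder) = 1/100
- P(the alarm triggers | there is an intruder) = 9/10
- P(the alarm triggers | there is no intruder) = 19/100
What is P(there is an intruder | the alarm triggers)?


Using Bayes' theorem:
P(A|B) = P(B|A)·P(A) / P(B)

P(the alarm triggers) = 9/10 × 1/100 + 19/100 × 99/100
= 9/1000 + 1881/10000 = 1971/10000

P(there is an intruder|the alarm triggers) = (9/1000) / (1971/10000) = 10/219

P(there is an intruder|the alarm triggers) = 10/219 ≈ 4.57%


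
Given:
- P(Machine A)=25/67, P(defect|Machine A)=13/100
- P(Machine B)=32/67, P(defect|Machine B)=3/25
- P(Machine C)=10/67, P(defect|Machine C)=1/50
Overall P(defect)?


P(B) = Σ P(B|Aᵢ)×P(Aᵢ)
  13/100×25/67 = 13/268
  3/25×32/67 = 96/1675
  1/50×10/67 = 1/335
Sum = 729/6700

P(defect) = 729/6700 ≈ 10.88%


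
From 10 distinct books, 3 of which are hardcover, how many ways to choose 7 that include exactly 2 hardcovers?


Choose 2 of the 3 hardcovers and 5 of the other 7 books:
C(3,2)×C(7,5) = 3×21 = 63

63


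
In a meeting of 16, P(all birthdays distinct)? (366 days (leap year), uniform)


P(all different) = Π(366-i)/366 for i=0..15
= (366/366)×(365/366)×...×(351/366)
= 0.717059

P ≈ 0.7171 ≈ 71.71%


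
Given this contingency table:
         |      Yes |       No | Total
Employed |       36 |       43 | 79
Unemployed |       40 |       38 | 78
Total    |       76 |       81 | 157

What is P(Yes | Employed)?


P(Yes | Employed) = 36/(36+43) = 36/79

P(Yes|Employed) = 36/79 ≈ 45.57%


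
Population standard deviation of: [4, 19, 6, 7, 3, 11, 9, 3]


Mean = 62/8 = 31/4
  (4-31/4)²=225/16
  (19-31/4)²=2025/16
  (6-31/4)²=49/16
  (7-31/4)²=9/16
  (3-31/4)²=361/16
  (11-31/4)²=169/16
  (9-31/4)²=25/16
  (3-31/4)²=361/16
Σ(x-μ)² = 403/2
σ² = (403/2)/8 = 403/16

σ = √(403/16) ≈ 5.0187


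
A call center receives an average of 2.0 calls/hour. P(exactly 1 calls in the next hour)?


Poisson(λ=2.0): P(X=1) = e^(-λ)×λ^k/k!
= e^(-2.0) × 2.0^1 / 1!
≈ 0.1353352832 × 2 / 1 ≈ 0.270671

P(X=1) ≈ 0.270671 ≈ 27.07%


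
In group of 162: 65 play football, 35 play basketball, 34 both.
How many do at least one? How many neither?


|A∪B| = 65+35-34 = 66
Neither = 162-66 = 96

At least one: 66; Neither: 96


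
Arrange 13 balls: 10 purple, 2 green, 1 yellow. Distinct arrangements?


13!/(10!×2!×1!) = 858

858


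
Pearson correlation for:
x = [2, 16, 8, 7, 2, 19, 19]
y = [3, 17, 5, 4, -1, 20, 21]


n=7, Σx=73, Σy=69, Σxy=1123, Σx²=1099, Σy²=1181
r = (7×1123 - 73×69)/√((7×1099 - 73²)(7×1181 - 69²))
= 2824/√(2364×3506) = 2824/√8288184 ≈ 2824/2878.9206 ≈ 0.9809

r ≈ 0.9809


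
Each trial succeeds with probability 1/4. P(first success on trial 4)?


Geometric: P(X=4) = (1-p)^(k-1)×p = (3/4)^3×1/4 = 27/256

P(X=4) = 27/256 ≈ 10.55%


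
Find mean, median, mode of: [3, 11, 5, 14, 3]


Sorted: [3, 3, 5, 11, 14]
Mean = 36/5
Median = 5
Freq: {3: 2, 11: 1, 5: 1, 14: 1}
Mode: [3]

Mean=36/5, Median=5, Mode=3


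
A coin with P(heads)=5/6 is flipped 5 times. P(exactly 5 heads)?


Binomial: P(X=5) = C(5,5)×p^5×(1-p)^0
= 1 × 3125/7776 × 1 = 3125/7776

P(X=5) = 3125/7776 ≈ 40.19%


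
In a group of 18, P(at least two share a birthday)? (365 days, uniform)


P(all different) = Π(365-i)/365 for i=0..17
= 0.653089
P(match) = 1 - 0.653089 = 0.346911

P ≈ 0.3469 ≈ 34.69%


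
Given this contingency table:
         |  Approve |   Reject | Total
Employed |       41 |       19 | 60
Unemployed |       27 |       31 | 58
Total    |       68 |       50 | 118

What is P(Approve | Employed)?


P(Approve | Employed) = 41/(41+19) = 41/60

P(Approve|Employed) = 41/60 ≈ 68.33%


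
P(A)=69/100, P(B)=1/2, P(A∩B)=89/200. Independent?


P(A)×P(B) = 69/200
P(A∩B) = 89/200
Not equal → NOT independent

No, not independent


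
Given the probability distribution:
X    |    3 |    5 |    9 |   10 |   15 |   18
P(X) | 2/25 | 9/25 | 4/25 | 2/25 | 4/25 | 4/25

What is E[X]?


E[X] = Σ x·P(X=x)
= (3)×(2/25) + (5)×(9/25) + (9)×(4/25) + (10)×(2/25) + (15)×(4/25) + (18)×(4/25)
= 239/25

E[X] = 239/25


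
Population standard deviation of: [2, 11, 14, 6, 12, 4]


Mean = 49/6
  (2-49/6)²=1369/36
  (11-49/6)²=289/36
  (14-49/6)²=1225/36
  (6-49/6)²=169/36
  (12-49/6)²=529/36
  (4-49/6)²=625/36
Σ(x-μ)² = 701/6
σ² = (701/6)/6 = 701/36

σ = √(701/36) ≈ 4.4127


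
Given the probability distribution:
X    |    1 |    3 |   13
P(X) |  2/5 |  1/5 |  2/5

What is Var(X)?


E[X] = 31/5
E[X²] = 349/5
Var(X) = E[X²] - (E[X])² = 349/5 - 961/25 = 784/25

Var(X) = 784/25 ≈ 31.3600


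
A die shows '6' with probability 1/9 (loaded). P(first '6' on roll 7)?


Geometric: P(X=7) = (1-p)^(k-1)×p = (8/9)^6×1/9 = 262144/4782969

P(X=7) = 262144/4782969 ≈ 5.48%


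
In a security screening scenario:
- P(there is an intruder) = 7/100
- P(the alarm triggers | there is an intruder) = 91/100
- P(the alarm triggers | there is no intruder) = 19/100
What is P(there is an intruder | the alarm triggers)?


Using Bayes' theorem:
P(A|B) = P(B|A)·P(A) / P(B)

P(the alarm triggers) = 91/100 × 7/100 + 19/100 × 93/100
= 637/10000 + 1767/10000 = 601/2500

P(there is an intruder|the alarm triggers) = (637/10000) / (601/2500) = 637/2404

P(there is an intruder|the alarm triggers) = 637/2404 ≈ 26.50%


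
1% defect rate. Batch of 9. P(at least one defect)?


P(all good) = (99/100)^9 = 913517247483640899/1000000000000000000
P(≥1 defect) = 86482752516359101/1000000000000000000

P = 86482752516359101/1000000000000000000 ≈ 8.65%


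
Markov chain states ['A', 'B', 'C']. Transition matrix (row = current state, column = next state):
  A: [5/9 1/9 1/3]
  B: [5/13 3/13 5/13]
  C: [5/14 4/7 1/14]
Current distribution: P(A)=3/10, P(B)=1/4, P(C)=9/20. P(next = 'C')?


P(next=C) = Σᵢ P(now=i)×P(i→C)
= 3/10×1/3 + 1/4×5/13 + 9/20×1/14
= 1/10 + 5/52 + 9/280 = 831/3640

P = 831/3640 ≈ 0.2283


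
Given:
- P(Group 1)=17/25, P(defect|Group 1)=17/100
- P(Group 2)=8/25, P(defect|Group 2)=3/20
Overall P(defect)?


P(B) = Σ P(B|Aᵢ)×P(Aᵢ)
  17/100×17/25 = 289/2500
  3/20×8/25 = 6/125
Sum = 409/2500

P(defect) = 409/2500 ≈ 16.36%


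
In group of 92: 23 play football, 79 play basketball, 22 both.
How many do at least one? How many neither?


|A∪B| = 23+79-22 = 80
Neither = 92-80 = 12

At least one: 80; Neither: 12


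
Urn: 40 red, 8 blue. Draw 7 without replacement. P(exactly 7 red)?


Hypergeometric: C(40,7)×C(8,0)/C(48,7)
= 18643560×1/73629072 = 776815/3067878

P(X=7) = 776815/3067878 ≈ 25.32%


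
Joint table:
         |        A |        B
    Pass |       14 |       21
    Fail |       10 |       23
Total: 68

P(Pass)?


P(Pass) = (14+21)/68 = 35/68

P(Pass) = 35/68 ≈ 51.47%


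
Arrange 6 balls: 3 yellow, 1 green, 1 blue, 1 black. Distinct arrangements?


6!/(3!×1!×1!×1!) = 120

120


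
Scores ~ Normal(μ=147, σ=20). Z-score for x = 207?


z = (x - μ)/σ = (207 - 147)/20 = 3.0

z = 3.0


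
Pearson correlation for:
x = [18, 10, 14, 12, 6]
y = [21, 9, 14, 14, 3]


n=5, Σx=60, Σy=61, Σxy=850, Σx²=800, Σy²=923
r = (5×850 - 60×61)/√((5×800 - 60²)(5×923 - 61²))
= 590/√(400×894) = 590/√357600 ≈ 590/597.9967 ≈ 0.9866

r ≈ 0.9866


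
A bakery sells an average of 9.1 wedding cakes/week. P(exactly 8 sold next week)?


Poisson(λ=9.1): P(X=8) = e^(-λ)×λ^k/k!
= e^(-9.1) × 9.1^8 / 8!
≈ 0.0001116658085 × 47025252.7615 / 40320 ≈ 0.130236

P(X=8) ≈ 0.130236 ≈ 13.02%


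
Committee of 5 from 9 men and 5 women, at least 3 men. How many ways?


Count by #men:
  3M,2W: C(9,3)×C(5,2)=840
  4M,1W: C(9,4)×C(5,1)=630
  5M,0W: C(9,5)×C(5,0)=126
Total = 1596

1596


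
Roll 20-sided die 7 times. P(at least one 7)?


P(no 7)^7 = (19/20)^7 = 893871739/1280000000
P(≥1) = 1 - 893871739/1280000000 = 386128261/1280000000

P = 386128261/1280000000 ≈ 30.17%


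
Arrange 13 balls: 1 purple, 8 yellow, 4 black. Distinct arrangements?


13!/(1!×8!×4!) = 6435

6435


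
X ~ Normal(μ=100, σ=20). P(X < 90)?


z = (90-100)/20 = -0.5
P(Z < -0.5) = 0.3085

P(X < 90) ≈ 0.3085


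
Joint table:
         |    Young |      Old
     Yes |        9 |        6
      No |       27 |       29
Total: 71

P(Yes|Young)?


P(Yes|Young) = 9/(9+27) = 9/36 = 1/4

P = 1/4 ≈ 25.00%


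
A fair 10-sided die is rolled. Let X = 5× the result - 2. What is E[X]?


E[die] = (1+10)/2 = 11/2
E[X] = 5×11/2 - 2 = 51/2

E[X] = 51/2
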